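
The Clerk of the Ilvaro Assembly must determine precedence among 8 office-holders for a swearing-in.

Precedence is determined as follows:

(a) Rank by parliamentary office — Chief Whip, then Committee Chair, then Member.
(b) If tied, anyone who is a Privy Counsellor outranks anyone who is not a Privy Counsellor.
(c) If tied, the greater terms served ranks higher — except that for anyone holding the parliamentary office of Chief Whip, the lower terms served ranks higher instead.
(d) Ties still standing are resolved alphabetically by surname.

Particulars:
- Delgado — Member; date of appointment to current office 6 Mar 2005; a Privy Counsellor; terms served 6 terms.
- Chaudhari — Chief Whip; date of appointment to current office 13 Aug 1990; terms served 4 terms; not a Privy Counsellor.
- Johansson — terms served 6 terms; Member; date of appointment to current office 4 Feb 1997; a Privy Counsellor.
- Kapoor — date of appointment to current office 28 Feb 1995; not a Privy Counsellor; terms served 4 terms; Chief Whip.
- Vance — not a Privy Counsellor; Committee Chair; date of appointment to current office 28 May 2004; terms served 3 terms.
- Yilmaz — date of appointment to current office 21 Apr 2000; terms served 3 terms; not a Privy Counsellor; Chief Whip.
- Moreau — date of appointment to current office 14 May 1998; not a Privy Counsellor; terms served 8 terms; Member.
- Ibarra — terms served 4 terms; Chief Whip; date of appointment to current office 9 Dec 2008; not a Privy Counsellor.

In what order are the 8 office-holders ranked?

Yilmaz, Chaudhari, Ibarra, Kapoor, Vance, Delgado, Johansson, Moreau

By parliamentary office: Yilmaz, Chaudhari, Ibarra and Kapoor (Chief Whip); then Vance (Committee Chair); then Delgado, Johansson and Moreau (Member).
Yilmaz, Chaudhari, Ibarra and Kapoor are each not a Privy Counsellor, so the next rule applies.
Among Yilmaz, Chaudhari, Ibarra and Kapoor, by terms served (lower first) (reversed rule for this group): Yilmaz (3 terms) before Chaudhari, Ibarra and Kapoor (4 terms).
Among Chaudhari, Ibarra and Kapoor, alphabetically by surname: Chaudhari before Ibarra before Kapoor.
Among Delgado, Johansson and Moreau, a Privy Counsellor before not a Privy Counsellor: Delgado and Johansson (a Privy Counsellor) before Moreau (not a Privy Counsellor).
Delgado and Johansson both have terms served 6 terms, so the next rule applies.
Among Delgado and Johansson, alphabetically by surname: Delgado before Johansson.
Full order: Yilmaz, Chaudhari, Ibarra, Kapoor, Vance, Delgado, Johansson, Moreau.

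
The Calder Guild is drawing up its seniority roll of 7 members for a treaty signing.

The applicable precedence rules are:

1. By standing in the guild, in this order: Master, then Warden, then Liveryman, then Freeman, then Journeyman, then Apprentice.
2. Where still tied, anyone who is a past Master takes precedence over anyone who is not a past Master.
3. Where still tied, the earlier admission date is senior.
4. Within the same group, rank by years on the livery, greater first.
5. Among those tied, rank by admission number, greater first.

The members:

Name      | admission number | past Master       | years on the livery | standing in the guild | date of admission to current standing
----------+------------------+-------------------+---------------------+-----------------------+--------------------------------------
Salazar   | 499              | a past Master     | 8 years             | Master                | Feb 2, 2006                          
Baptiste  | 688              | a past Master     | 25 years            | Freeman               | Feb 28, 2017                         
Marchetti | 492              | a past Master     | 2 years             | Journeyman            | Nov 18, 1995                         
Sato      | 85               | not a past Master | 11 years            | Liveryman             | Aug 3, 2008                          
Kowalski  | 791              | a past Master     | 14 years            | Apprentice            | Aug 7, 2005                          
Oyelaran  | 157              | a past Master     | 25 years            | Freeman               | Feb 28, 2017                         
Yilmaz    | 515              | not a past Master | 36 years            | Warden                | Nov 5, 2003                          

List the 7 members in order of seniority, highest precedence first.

By standing in the guild: Salazar (Master); then Yilmaz (Warden); then Sato (Liveryman); then Baptiste and Oyelaran (Freeman); then Marchetti (Journeyman); then Kowalski (Apprentice).
Baptiste and Oyelaran are each a past Master, so the next rule applies.
Baptiste and Oyelaran both have date of admission to current standing Feb 28, 2017, so the next rule applies.
Baptiste and Oyelaran both have years on the livery 25 years, so the next rule applies.
Among Baptiste and Oyelaran, by admission number (higher first): Baptiste (688) before Oyelaran (157).
Full order: Salazar, Yilmaz, Sato, Baptiste, Oyelaran, Marchetti, Kowalski.

Salazar, Yilmaz, Sato, Baptiste, Oyelaran, Marchetti, Kowalski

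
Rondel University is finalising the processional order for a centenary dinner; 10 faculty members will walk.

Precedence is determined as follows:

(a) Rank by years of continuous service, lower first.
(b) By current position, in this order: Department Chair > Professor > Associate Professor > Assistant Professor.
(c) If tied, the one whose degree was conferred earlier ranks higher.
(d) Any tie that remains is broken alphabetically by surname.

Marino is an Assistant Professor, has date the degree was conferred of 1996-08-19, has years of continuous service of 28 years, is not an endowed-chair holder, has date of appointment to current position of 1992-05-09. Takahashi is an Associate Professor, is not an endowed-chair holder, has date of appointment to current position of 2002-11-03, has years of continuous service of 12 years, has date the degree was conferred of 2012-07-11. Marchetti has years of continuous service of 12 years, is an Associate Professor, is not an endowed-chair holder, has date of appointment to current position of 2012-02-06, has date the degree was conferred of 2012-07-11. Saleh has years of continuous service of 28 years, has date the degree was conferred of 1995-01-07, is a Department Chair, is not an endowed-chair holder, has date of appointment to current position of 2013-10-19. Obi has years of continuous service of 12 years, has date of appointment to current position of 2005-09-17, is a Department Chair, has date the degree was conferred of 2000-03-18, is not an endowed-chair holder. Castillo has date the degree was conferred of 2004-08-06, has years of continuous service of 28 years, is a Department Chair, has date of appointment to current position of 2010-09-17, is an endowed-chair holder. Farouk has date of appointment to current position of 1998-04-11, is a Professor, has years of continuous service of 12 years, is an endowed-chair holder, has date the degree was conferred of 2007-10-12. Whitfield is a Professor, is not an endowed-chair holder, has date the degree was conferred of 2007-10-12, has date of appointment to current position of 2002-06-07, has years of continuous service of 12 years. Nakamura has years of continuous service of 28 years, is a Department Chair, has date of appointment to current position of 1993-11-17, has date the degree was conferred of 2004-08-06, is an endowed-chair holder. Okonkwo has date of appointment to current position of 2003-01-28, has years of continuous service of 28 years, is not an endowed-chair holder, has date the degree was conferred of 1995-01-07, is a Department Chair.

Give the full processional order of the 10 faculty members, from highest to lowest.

By years of continuous service (lower first): Obi, Farouk, Whitfield, Marchetti and Takahashi (each 12 years); then Okonkwo, Saleh, Castillo, Nakamura and Marino (each 28 years).
Among Obi, Farouk, Whitfield, Marchetti and Takahashi, by current position: Obi (Department Chair) before Farouk and Whitfield (Professor) before Marchetti and Takahashi (Associate Professor).
Farouk and Whitfield both have date the degree was conferred 2007-10-12, so the next rule applies.
Among Farouk and Whitfield, alphabetically by surname: Farouk before Whitfield.
Marchetti and Takahashi both have date the degree was conferred 2012-07-11, so the next rule applies.
Among Marchetti and Takahashi, alphabetically by surname: Marchetti before Takahashi.
Among Okonkwo, Saleh, Castillo, Nakamura and Marino, by current position: Okonkwo, Saleh, Castillo and Nakamura (Department Chair) before Marino (Assistant Professor).
Among Okonkwo, Saleh, Castillo and Nakamura, by date the degree was conferred (earlier first): Okonkwo and Saleh (1995-01-07) before Castillo and Nakamura (2004-08-06).
Among Okonkwo and Saleh, alphabetically by surname: Okonkwo before Saleh.
Among Castillo and Nakamura, alphabetically by surname: Castillo before Nakamura.
Full order: Obi, Farouk, Whitfield, Marchetti, Takahashi, Okonkwo, Saleh, Castillo, Nakamura, Marino.

Obi, Farouk, Whitfield, Marchetti, Takahashi, Okonkwo, Saleh, Castillo, Nakamura, Marino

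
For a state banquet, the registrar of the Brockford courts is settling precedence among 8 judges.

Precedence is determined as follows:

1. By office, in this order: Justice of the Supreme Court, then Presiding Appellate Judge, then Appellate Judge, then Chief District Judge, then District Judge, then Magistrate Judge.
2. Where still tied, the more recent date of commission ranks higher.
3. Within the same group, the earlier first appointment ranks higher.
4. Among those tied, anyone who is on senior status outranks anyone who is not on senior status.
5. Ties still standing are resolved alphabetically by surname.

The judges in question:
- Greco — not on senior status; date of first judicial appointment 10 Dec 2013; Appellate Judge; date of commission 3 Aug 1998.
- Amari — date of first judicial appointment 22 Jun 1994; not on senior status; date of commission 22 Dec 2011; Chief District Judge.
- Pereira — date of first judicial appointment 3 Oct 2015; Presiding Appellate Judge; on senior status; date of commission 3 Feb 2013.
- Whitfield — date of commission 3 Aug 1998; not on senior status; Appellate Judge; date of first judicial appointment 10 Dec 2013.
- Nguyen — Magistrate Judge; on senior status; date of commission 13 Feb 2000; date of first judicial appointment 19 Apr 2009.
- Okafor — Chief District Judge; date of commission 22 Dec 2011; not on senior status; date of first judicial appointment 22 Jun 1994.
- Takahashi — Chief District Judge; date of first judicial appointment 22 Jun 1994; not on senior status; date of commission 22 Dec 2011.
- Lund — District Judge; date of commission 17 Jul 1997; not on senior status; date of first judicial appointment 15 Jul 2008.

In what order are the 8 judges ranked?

Pereira, Greco, Whitfield, Amari, Okafor, Takahashi, Lund, Nguyen

By office: Pereira (Presiding Appellate Judge); then Greco and Whitfield (Appellate Judge); then Amari, Okafor and Takahashi (Chief District Judge); then Lund (District Judge); then Nguyen (Magistrate Judge).
Greco and Whitfield both have date of commission 3 Aug 1998, so the next rule applies.
Greco and Whitfield both have date of first judicial appointment 10 Dec 2013, so the next rule applies.
Greco and Whitfield are each not on senior status, so the next rule applies.
Among Greco and Whitfield, alphabetically by surname: Greco before Whitfield.
Amari, Okafor and Takahashi all have date of commission 22 Dec 2011, so the next rule applies.
Amari, Okafor and Takahashi all have date of first judicial appointment 22 Jun 1994, so the next rule applies.
Amari, Okafor and Takahashi are each not on senior status, so the next rule applies.
Among Amari, Okafor and Takahashi, alphabetically by surname: Amari before Okafor before Takahashi.
Full order: Pereira, Greco, Whitfield, Amari, Okafor, Takahashi, Lund, Nguyen.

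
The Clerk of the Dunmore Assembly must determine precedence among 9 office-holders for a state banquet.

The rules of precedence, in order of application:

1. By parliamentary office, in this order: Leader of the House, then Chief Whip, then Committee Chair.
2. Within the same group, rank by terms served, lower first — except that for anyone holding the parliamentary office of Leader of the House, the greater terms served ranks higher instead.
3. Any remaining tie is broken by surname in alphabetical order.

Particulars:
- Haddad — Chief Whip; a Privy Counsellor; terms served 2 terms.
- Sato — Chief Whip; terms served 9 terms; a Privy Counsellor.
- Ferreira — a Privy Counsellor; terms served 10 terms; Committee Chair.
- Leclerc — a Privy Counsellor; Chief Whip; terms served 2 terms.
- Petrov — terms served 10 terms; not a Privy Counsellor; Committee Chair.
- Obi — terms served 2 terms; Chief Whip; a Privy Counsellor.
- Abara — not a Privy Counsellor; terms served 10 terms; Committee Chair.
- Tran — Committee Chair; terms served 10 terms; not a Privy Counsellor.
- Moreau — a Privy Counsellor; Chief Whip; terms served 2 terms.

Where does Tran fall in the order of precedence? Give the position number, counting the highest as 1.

9

By parliamentary office: Haddad, Leclerc, Moreau, Obi and Sato (Chief Whip); then Abara, Ferreira, Petrov and Tran (Committee Chair).
Among Haddad, Leclerc, Moreau, Obi and Sato, by terms served (lower first): Haddad, Leclerc, Moreau and Obi (2 terms) before Sato (9 terms).
Among Haddad, Leclerc, Moreau and Obi, alphabetically by surname: Haddad before Leclerc before Moreau before Obi.
Abara, Ferreira, Petrov and Tran all have terms served 10 terms, so the next rule applies.
Among Abara, Ferreira, Petrov and Tran, alphabetically by surname: Abara before Ferreira before Petrov before Tran.
Order: Haddad, Leclerc, Moreau, Obi, Sato, Abara, Ferreira, Petrov, Tran. So position 9.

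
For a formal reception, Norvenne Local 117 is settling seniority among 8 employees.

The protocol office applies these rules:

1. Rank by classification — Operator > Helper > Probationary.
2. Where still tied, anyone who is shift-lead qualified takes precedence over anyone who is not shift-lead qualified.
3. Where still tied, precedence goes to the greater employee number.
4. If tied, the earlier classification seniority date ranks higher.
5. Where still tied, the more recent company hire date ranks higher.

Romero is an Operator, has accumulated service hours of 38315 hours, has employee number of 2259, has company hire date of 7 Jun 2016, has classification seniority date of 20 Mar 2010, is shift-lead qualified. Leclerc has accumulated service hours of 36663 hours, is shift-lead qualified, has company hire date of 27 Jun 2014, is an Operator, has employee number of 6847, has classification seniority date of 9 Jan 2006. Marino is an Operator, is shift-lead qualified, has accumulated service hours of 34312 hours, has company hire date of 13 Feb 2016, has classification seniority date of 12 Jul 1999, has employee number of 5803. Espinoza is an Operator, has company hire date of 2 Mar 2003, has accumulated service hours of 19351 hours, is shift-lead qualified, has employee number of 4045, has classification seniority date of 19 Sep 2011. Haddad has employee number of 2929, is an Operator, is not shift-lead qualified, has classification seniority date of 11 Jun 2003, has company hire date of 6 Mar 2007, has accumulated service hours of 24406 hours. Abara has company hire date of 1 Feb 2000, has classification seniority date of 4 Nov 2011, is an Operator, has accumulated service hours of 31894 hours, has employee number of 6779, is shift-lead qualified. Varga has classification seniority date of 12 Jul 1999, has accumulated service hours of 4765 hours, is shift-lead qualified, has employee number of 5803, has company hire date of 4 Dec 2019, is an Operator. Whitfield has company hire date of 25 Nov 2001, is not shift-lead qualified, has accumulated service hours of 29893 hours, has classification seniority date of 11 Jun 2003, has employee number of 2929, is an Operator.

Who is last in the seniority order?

Whitfield

By classification: Leclerc, Abara, Varga, Marino, Espinoza, Romero, Haddad and Whitfield (Operator).
Among Leclerc, Abara, Varga, Marino, Espinoza, Romero, Haddad and Whitfield, shift-lead qualified before not shift-lead qualified: Leclerc, Abara, Varga, Marino, Espinoza and Romero (shift-lead qualified) before Haddad and Whitfield (not shift-lead qualified).
Among Leclerc, Abara, Varga, Marino, Espinoza and Romero, by employee number (higher first): Leclerc (6847) before Abara (6779) before Varga and Marino (5803) before Espinoza (4045) before Romero (2259).
Varga and Marino both have classification seniority date 12 Jul 1999, so the next rule applies.
Among Varga and Marino, by company hire date (later first): Varga (4 Dec 2019) before Marino (13 Feb 2016).
Haddad and Whitfield both have employee number 2929, so the next rule applies.
Haddad and Whitfield both have classification seniority date 11 Jun 2003, so the next rule applies.
Among Haddad and Whitfield, by company hire date (later first): Haddad (6 Mar 2007) before Whitfield (25 Nov 2001).
Order: Leclerc, Abara, Varga, Marino, Espinoza, Romero, Haddad, Whitfield.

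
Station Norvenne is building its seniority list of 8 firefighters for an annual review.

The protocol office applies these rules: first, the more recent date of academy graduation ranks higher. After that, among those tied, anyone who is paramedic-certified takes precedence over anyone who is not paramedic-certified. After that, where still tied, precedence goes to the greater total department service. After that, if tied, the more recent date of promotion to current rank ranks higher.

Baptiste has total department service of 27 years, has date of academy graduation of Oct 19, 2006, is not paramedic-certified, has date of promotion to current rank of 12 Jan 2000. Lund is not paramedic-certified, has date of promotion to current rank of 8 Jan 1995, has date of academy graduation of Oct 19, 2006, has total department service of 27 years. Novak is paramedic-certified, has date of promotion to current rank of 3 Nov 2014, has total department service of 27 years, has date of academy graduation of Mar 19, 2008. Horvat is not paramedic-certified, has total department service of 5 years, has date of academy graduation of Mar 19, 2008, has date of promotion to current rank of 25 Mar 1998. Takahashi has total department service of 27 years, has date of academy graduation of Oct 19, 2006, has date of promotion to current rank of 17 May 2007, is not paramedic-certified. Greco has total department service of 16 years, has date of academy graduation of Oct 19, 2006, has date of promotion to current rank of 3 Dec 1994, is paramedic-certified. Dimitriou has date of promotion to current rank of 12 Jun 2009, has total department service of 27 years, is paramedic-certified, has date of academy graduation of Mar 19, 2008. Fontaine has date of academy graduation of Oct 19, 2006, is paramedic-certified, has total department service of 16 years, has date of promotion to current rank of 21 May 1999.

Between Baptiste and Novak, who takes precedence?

By date of academy graduation (later first): Novak, Dimitriou and Horvat (each Mar 19, 2008); then Fontaine, Greco, Takahashi, Baptiste and Lund (each Oct 19, 2006).
Among Novak, Dimitriou and Horvat, paramedic-certified before not paramedic-certified: Novak and Dimitriou (paramedic-certified) before Horvat (not paramedic-certified).
Novak and Dimitriou both have total department service 27 years, so the next rule applies.
Among Novak and Dimitriou, by date of promotion to current rank (later first): Novak (3 Nov 2014) before Dimitriou (12 Jun 2009).
Among Fontaine, Greco, Takahashi, Baptiste and Lund, paramedic-certified before not paramedic-certified: Fontaine and Greco (paramedic-certified) before Takahashi, Baptiste and Lund (not paramedic-certified).
Fontaine and Greco both have total department service 16 years, so the next rule applies.
Among Fontaine and Greco, by date of promotion to current rank (later first): Fontaine (21 May 1999) before Greco (3 Dec 1994).
Takahashi, Baptiste and Lund all have total department service 27 years, so the next rule applies.
Among Takahashi, Baptiste and Lund, by date of promotion to current rank (later first): Takahashi (17 May 2007) before Baptiste (12 Jan 2000) before Lund (8 Jan 1995).
So Novak takes precedence.

Novak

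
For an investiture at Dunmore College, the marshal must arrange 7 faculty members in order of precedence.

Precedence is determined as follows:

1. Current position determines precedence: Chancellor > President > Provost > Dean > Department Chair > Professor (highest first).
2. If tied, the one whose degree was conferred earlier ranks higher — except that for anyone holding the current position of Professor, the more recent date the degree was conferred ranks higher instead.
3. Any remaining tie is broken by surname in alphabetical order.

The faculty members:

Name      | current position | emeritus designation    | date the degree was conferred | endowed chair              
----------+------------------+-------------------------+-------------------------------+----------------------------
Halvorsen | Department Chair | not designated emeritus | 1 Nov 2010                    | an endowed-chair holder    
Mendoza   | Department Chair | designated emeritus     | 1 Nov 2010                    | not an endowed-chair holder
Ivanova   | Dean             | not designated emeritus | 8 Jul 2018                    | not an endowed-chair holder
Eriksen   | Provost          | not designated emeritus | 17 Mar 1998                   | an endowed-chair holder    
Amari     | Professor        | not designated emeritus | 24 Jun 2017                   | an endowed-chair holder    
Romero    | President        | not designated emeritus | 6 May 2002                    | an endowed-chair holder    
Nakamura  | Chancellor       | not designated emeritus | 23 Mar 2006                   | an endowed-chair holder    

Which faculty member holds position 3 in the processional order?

Eriksen

By current position: Nakamura (Chancellor); then Romero (President); then Eriksen (Provost); then Ivanova (Dean); then Halvorsen and Mendoza (Department Chair); then Amari (Professor).
Halvorsen and Mendoza both have date the degree was conferred 1 Nov 2010, so the next rule applies.
Among Halvorsen and Mendoza, alphabetically by surname: Halvorsen before Mendoza.
Order: Nakamura, Romero, Eriksen, Ivanova, Halvorsen, Mendoza, Amari.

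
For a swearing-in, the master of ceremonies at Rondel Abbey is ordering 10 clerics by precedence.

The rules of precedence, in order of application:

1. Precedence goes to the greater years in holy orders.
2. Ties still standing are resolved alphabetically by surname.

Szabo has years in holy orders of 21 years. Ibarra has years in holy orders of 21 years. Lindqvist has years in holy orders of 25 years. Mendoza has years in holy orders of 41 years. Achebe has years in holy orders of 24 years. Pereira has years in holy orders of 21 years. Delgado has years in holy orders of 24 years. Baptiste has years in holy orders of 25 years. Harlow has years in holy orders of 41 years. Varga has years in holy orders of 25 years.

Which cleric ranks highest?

Harlow

By years in holy orders (higher first): Harlow and Mendoza (both 41 years); then Baptiste, Lindqvist and Varga (each 25 years); then Achebe and Delgado (both 24 years); then Ibarra, Pereira and Szabo (each 21 years).
Among Harlow and Mendoza, alphabetically by surname: Harlow before Mendoza.
Among Baptiste, Lindqvist and Varga, alphabetically by surname: Baptiste before Lindqvist before Varga.
Among Achebe and Delgado, alphabetically by surname: Achebe before Delgado.
Among Ibarra, Pereira and Szabo, alphabetically by surname: Ibarra before Pereira before Szabo.
Order: Harlow, Mendoza, Baptiste, Lindqvist, Varga, Achebe, Delgado, Ibarra, Pereira, Szabo.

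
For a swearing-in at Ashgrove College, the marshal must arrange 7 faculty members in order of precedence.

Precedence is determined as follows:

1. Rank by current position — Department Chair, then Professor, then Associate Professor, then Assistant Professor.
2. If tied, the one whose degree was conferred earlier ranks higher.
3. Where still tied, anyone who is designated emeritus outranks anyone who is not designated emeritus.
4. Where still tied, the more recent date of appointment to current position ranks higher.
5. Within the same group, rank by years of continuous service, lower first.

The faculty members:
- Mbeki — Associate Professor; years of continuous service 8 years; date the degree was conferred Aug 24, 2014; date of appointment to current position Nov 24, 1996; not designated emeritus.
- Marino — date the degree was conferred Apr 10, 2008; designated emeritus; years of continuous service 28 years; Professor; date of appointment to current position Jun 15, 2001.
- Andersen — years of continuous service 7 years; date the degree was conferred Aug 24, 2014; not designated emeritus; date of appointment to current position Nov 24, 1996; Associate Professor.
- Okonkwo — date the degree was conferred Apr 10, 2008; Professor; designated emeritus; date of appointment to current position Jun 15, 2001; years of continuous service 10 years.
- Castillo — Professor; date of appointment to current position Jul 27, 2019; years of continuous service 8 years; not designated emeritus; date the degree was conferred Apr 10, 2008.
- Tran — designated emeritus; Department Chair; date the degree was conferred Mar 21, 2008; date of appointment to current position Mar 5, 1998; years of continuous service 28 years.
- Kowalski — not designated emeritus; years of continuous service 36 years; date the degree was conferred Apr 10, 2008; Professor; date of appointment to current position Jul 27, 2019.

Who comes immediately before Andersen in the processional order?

Kowalski

By current position: Tran (Department Chair); then Okonkwo, Marino, Castillo and Kowalski (Professor); then Andersen and Mbeki (Associate Professor).
Okonkwo, Marino, Castillo and Kowalski all have date the degree was conferred Apr 10, 2008, so the next rule applies.
Among Okonkwo, Marino, Castillo and Kowalski, designated emeritus before not designated emeritus: Okonkwo and Marino (designated emeritus) before Castillo and Kowalski (not designated emeritus).
Okonkwo and Marino both have date of appointment to current position Jun 15, 2001, so the next rule applies.
Among Okonkwo and Marino, by years of continuous service (lower first): Okonkwo (10 years) before Marino (28 years).
Castillo and Kowalski both have date of appointment to current position Jul 27, 2019, so the next rule applies.
Among Castillo and Kowalski, by years of continuous service (lower first): Castillo (8 years) before Kowalski (36 years).
Andersen and Mbeki both have date the degree was conferred Aug 24, 2014, so the next rule applies.
Andersen and Mbeki are each not designated emeritus, so the next rule applies.
Andersen and Mbeki both have date of appointment to current position Nov 24, 1996, so the next rule applies.
Among Andersen and Mbeki, by years of continuous service (lower first): Andersen (7 years) before Mbeki (8 years).
Order: Tran, Okonkwo, Marino, Castillo, Kowalski, Andersen, Mbeki.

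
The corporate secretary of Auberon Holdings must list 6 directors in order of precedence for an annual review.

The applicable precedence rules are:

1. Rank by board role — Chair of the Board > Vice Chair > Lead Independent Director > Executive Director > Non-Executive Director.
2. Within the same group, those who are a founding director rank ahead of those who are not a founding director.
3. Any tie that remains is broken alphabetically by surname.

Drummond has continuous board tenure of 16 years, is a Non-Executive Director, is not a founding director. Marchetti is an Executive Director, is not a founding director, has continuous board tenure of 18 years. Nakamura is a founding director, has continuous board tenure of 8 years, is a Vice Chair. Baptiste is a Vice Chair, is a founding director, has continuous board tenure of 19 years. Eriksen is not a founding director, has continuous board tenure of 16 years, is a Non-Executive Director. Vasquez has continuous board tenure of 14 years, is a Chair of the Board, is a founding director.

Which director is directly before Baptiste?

By board role: Vasquez (Chair of the Board); then Baptiste and Nakamura (Vice Chair); then Marchetti (Executive Director); then Drummond and Eriksen (Non-Executive Director).
Baptiste and Nakamura are each a founding director, so the next rule applies.
Among Baptiste and Nakamura, alphabetically by surname: Baptiste before Nakamura.
Drummond and Eriksen are each not a founding director, so the next rule applies.
Among Drummond and Eriksen, alphabetically by surname: Drummond before Eriksen.
Order: Vasquez, Baptiste, Nakamura, Marchetti, Drummond, Eriksen.

Vasquez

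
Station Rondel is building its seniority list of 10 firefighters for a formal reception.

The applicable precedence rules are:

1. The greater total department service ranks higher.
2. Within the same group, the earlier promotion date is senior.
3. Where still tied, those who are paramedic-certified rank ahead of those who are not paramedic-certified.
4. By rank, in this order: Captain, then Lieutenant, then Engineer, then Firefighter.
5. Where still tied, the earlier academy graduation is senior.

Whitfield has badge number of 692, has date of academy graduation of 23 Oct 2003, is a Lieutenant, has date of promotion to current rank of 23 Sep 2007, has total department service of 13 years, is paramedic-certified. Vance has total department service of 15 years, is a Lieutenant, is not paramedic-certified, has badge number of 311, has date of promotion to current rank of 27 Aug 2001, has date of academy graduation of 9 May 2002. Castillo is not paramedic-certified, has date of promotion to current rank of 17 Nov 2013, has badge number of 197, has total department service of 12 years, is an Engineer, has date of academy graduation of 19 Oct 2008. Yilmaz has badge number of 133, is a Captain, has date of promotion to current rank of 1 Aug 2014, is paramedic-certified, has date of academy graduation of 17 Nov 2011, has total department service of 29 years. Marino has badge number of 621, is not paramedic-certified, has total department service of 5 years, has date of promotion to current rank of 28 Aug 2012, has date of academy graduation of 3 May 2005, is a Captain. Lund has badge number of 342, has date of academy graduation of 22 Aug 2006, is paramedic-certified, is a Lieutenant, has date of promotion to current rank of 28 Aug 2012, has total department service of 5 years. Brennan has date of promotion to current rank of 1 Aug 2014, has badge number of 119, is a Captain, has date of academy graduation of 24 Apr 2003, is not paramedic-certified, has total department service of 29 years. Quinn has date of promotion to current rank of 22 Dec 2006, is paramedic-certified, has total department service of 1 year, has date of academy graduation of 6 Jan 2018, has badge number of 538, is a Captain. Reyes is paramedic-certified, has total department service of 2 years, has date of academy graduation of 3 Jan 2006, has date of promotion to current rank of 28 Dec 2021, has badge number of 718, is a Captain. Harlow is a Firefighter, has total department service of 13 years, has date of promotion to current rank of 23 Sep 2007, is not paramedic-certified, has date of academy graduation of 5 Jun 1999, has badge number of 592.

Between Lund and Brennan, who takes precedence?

By total department service (higher first): Yilmaz and Brennan (both 29 years); then Vance (15 years); then Whitfield and Harlow (both 13 years); then Castillo (12 years); then Lund and Marino (both 5 years); then Reyes (2 years); then Quinn (1 year).
Yilmaz and Brennan both have date of promotion to current rank 1 Aug 2014, so the next rule applies.
Among Yilmaz and Brennan, paramedic-certified before not paramedic-certified: Yilmaz (paramedic-certified) before Brennan (not paramedic-certified).
Whitfield and Harlow both have date of promotion to current rank 23 Sep 2007, so the next rule applies.
Among Whitfield and Harlow, paramedic-certified before not paramedic-certified: Whitfield (paramedic-certified) before Harlow (not paramedic-certified).
Lund and Marino both have date of promotion to current rank 28 Aug 2012, so the next rule applies.
Among Lund and Marino, paramedic-certified before not paramedic-certified: Lund (paramedic-certified) before Marino (not paramedic-certified).
So Brennan takes precedence.

Brennan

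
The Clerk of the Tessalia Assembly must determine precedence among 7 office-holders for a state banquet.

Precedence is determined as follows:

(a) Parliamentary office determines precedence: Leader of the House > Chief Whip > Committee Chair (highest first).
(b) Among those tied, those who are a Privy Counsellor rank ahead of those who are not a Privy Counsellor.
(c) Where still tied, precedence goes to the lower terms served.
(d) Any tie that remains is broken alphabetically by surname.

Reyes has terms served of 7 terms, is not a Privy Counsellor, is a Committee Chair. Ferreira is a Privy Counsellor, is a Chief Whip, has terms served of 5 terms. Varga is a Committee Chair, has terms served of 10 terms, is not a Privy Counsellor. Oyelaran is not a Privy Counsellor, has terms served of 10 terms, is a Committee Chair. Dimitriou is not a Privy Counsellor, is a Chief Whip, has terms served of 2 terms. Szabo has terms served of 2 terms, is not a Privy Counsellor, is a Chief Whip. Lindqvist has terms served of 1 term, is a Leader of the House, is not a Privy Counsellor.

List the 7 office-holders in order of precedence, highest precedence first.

Lindqvist, Ferreira, Dimitriou, Szabo, Reyes, Oyelaran, Varga

By parliamentary office: Lindqvist (Leader of the House); then Ferreira, Dimitriou and Szabo (Chief Whip); then Reyes, Oyelaran and Varga (Committee Chair).
Among Ferreira, Dimitriou and Szabo, a Privy Counsellor before not a Privy Counsellor: Ferreira (a Privy Counsellor) before Dimitriou and Szabo (not a Privy Counsellor).
Dimitriou and Szabo both have terms served 2 terms, so the next rule applies.
Among Dimitriou and Szabo, alphabetically by surname: Dimitriou before Szabo.
Reyes, Oyelaran and Varga are each not a Privy Counsellor, so the next rule applies.
Among Reyes, Oyelaran and Varga, by terms served (lower first): Reyes (7 terms) before Oyelaran and Varga (10 terms).
Among Oyelaran and Varga, alphabetically by surname: Oyelaran before Varga.
Full order: Lindqvist, Ferreira, Dimitriou, Szabo, Reyes, Oyelaran, Varga.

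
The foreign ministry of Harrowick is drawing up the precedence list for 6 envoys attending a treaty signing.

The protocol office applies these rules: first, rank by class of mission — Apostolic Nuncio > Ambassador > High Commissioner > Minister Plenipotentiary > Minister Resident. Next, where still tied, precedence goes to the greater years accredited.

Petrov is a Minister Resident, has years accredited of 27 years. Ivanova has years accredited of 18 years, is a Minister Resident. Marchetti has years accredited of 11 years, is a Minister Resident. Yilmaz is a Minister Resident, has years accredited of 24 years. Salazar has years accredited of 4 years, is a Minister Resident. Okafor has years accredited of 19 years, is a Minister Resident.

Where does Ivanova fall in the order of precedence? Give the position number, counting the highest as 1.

By class of mission: Petrov, Yilmaz, Okafor, Ivanova, Marchetti and Salazar (Minister Resident).
Among Petrov, Yilmaz, Okafor, Ivanova, Marchetti and Salazar, by years accredited (higher first): Petrov (27 years) before Yilmaz (24 years) before Okafor (19 years) before Ivanova (18 years) before Marchetti (11 years) before Salazar (4 years).
Order: Petrov, Yilmaz, Okafor, Ivanova, Marchetti, Salazar. So position 4.

4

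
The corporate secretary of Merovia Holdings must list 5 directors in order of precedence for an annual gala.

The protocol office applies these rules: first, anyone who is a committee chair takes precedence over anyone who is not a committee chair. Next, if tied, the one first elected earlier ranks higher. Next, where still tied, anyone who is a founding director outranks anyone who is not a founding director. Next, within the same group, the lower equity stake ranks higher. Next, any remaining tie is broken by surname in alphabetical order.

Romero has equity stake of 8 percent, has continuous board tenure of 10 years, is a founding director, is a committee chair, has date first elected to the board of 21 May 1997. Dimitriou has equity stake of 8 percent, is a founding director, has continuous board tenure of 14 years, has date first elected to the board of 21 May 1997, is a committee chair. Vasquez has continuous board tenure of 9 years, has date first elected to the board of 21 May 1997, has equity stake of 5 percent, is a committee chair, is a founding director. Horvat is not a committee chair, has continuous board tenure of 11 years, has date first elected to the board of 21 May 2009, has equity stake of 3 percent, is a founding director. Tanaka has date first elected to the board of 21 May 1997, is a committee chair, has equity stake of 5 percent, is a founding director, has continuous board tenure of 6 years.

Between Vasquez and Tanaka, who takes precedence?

Tanaka

By the first rule: Tanaka, Vasquez, Dimitriou and Romero (each a committee chair); then Horvat (not a committee chair).
Tanaka, Vasquez, Dimitriou and Romero all have date first elected to the board 21 May 1997, so the next rule applies.
Tanaka, Vasquez, Dimitriou and Romero are each a founding director, so the next rule applies.
Among Tanaka, Vasquez, Dimitriou and Romero, by equity stake (lower first): Tanaka and Vasquez (5 percent) before Dimitriou and Romero (8 percent).
Among Tanaka and Vasquez, alphabetically by surname: Tanaka before Vasquez.
Among Dimitriou and Romero, alphabetically by surname: Dimitriou before Romero.
So Tanaka takes precedence.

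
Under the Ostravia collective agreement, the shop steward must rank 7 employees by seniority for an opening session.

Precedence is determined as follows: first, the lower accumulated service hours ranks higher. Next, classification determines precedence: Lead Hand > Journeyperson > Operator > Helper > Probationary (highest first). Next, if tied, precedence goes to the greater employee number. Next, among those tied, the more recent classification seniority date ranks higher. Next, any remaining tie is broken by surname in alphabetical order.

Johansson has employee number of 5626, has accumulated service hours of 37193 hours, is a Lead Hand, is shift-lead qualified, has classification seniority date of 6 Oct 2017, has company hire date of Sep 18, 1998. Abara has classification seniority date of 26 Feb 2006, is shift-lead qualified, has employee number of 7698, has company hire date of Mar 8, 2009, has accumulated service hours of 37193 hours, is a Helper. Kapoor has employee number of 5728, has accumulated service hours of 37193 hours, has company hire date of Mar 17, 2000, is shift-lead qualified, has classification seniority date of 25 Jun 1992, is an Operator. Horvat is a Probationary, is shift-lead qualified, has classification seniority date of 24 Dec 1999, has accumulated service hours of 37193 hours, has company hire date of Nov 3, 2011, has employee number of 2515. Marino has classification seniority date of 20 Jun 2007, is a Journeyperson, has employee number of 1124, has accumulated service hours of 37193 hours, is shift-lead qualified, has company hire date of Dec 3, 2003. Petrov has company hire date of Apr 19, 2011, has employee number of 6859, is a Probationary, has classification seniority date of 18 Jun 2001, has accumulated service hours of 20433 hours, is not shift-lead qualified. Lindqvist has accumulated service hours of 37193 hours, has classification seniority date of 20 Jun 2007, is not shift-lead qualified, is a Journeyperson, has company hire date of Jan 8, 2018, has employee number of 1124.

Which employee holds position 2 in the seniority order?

By accumulated service hours (lower first): Petrov (20433 hours); then Johansson, Lindqvist, Marino, Kapoor, Abara and Horvat (each 37193 hours).
Among Johansson, Lindqvist, Marino, Kapoor, Abara and Horvat, by classification: Johansson (Lead Hand) before Lindqvist and Marino (Journeyperson) before Kapoor (Operator) before Abara (Helper) before Horvat (Probationary).
Lindqvist and Marino both have employee number 1124, so the next rule applies.
Lindqvist and Marino both have classification seniority date 20 Jun 2007, so the next rule applies.
Among Lindqvist and Marino, alphabetically by surname: Lindqvist before Marino.
Order: Petrov, Johansson, Lindqvist, Marino, Kapoor, Abara, Horvat.

Johansson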